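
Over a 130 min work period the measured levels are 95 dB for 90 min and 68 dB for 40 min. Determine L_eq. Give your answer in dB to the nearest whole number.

Weight each interval's intensity by its duration and average over T = 130 min:
Σ tᵢ·10^(Lᵢ/10) = 90·10^(95/10) + 40·10^(68/10) = 2.849e+11.
L_eq = 10·log₁₀(2.849e+11/130) = 93.41 dB.

93 dB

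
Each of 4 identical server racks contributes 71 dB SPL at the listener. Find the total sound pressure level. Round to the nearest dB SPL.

77 dB SPL

With 4 equal, uncorrelated contributions the intensity is 4× that of one unit, giving a rise of 10·log₁₀ 4.
L_total = 71 + 10·log₁₀(4) = 71 + 6.021 = 77.02 dB SPL.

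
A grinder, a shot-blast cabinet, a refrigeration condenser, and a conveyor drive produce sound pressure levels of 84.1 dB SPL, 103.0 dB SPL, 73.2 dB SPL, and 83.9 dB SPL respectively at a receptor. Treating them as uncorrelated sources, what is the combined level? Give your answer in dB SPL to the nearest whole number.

Incoherent sources combine by intensity addition: L_total = 10·log₁₀(Σ 10^(L_i/10)).
Σ 10^(L/10) = 10^(84.1/10) + 10^(103.0/10) + 10^(73.2/10) + 10^(83.9/10) = 2.048e+10.
L_total = 10·log₁₀(2.048e+10) = 103.11 dB SPL.

103 dB SPL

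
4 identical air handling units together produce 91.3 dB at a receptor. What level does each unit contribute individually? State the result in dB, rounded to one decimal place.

4 equal contributions raise the level by 10·log₁₀ 4 = 6.021 dB, so each unit alone gives 91.3 − 6.021.

85.3 dB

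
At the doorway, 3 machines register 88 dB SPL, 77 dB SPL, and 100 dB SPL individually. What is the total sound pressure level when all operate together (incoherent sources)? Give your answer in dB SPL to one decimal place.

Incoherent sources combine by intensity addition: L_total = 10·log₁₀(Σ 10^(L_i/10)).
Σ 10^(L/10) = 10^(88/10) + 10^(77/10) + 10^(100/10) = 1.068e+10.
L_total = 10·log₁₀(1.068e+10) = 100.29 dB SPL.

100.3 dB SPL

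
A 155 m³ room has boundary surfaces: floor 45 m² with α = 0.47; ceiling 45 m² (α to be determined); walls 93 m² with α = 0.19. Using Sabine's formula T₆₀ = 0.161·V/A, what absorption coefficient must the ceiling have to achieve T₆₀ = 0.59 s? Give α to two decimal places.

0.08

From T₆₀ = 0.161·V/A, the target T₆₀ = 0.59 s needs A = 0.161·155/0.59 = 42.30 m².
Absorption from the other surfaces = 45·0.47 + 93·0.19 = 38.82 m², so the ceiling must supply 3.48 m² over 45 m².
α = 3.48/45 = 0.077.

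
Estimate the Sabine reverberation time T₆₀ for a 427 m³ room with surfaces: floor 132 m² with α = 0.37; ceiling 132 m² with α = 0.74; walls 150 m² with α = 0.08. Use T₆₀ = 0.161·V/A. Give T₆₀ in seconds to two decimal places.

0.43 s

A = Σ Sᵢαᵢ = 132·0.37 + 132·0.74 + 150·0.08 = 158.52 m².
T₆₀ = 0.161·V/A = 0.161·427/158.52 = 0.434 s.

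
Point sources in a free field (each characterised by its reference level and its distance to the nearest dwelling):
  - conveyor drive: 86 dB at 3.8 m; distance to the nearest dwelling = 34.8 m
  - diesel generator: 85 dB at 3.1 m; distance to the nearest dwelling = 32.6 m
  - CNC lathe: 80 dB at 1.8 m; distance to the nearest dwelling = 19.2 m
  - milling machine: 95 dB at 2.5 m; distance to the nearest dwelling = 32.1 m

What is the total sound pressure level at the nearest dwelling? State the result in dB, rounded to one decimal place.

First find each source's level at the receiver (point-source: −20·log₁₀(r/r_ref)), then combine on an intensity basis.
conveyor drive: 86 − 20·log₁₀(34.8/3.8) = 86 − 19.24 = 66.76 dB.
diesel generator: 85 − 20·log₁₀(32.6/3.1) = 85 − 20.44 = 64.56 dB.
CNC lathe: 80 − 20·log₁₀(19.2/1.8) = 80 − 20.56 = 59.44 dB.
milling machine: 95 − 20·log₁₀(32.1/2.5) = 95 − 22.17 = 72.83 dB.
Σ 10^(L/10) = 2.767e+07 → L_total = 10·log₁₀(2.767e+07) = 74.42 dB.

74.4 dB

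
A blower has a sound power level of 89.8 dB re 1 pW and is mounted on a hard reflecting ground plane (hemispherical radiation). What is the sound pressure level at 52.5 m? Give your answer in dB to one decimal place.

47.4 dB

The power spreads over a hemisphere of area 2π·r², so L_p = L_w − 10·log₁₀(2π·r²).
2π·r² = 1.732e+04 m², 10·log₁₀ of that is 42.385 dB.
L_p = 89.8 − 42.385 = 47.42 dB.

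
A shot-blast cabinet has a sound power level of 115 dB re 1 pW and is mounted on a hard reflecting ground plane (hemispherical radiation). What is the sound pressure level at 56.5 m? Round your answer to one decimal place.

L_p = L_w − 10·log₁₀(2π·r²) with r = 56.5 m.
2π·r² = 2.006e+04 m², 10·log₁₀ of that is 43.023 dB.
L_p = 115 − 43.023 = 71.98 dB.

72.0 dB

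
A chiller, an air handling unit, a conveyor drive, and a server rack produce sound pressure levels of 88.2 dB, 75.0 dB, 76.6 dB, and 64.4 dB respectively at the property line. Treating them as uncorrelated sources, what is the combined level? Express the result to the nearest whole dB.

Incoherent sources combine by intensity addition: L_total = 10·log₁₀(Σ 10^(L_i/10)).
Σ 10^(L/10) = 10^(88.2/10) + 10^(75.0/10) + 10^(76.6/10) + 10^(64.4/10) = 7.408e+08.
L_total = 10·log₁₀(7.408e+08) = 88.70 dB.

89 dB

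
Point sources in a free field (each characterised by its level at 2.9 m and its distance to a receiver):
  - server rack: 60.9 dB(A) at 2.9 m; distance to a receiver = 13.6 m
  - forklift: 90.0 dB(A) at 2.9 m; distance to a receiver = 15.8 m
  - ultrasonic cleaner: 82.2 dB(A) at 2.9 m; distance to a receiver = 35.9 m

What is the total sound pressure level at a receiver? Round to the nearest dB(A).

75 dB(A)

First find each source's level at the receiver (point-source: −20·log₁₀(r/r_ref)), then combine on an intensity basis.
server rack: 60.9 − 20·log₁₀(13.6/2.9) = 60.9 − 13.42 = 47.48 dB(A).
forklift: 90.0 − 20·log₁₀(15.8/2.9) = 90.0 − 14.73 = 75.27 dB(A).
ultrasonic cleaner: 82.2 − 20·log₁₀(35.9/2.9) = 82.2 − 21.85 = 60.35 dB(A).
Σ 10^(L/10) = 3.483e+07 → L_total = 10·log₁₀(3.483e+07) = 75.42 dB(A).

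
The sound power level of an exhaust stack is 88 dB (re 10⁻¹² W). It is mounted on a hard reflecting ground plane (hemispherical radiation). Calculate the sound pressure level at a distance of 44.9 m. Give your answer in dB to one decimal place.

The power spreads over a hemisphere of area 2π·r², so L_p = L_w − 10·log₁₀(2π·r²).
2π·r² = 1.267e+04 m², 10·log₁₀ of that is 41.027 dB.
L_p = 88 − 41.027 = 46.97 dB.

47.0 dB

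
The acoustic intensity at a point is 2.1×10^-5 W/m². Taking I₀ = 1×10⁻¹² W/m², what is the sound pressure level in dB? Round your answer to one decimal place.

L = 10·log₁₀(I/I₀) = 10·log₁₀(2.1×10^-5/10⁻¹²) = 10·log₁₀(2.1×10^7).
L = 10·(0.3222 + 7) = 73.22 dB.

73.2 dB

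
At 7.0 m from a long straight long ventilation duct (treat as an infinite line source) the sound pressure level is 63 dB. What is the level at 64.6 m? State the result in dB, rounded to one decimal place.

Line-source attenuation: ΔL = 10·log₁₀(r₂/r₁) = 10·log₁₀(64.6/7.0) = 9.651 dB.
L₂ = 63 − 10·log₁₀(64.6/7.0) = 63 − 9.651 = 53.35 dB.

53.3 dB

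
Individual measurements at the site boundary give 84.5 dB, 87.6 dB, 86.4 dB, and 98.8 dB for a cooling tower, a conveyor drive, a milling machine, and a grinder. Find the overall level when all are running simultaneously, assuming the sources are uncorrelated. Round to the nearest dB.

For uncorrelated sources the intensities add, so convert each level to linear form, sum, and take 10·log₁₀ of the total.
Σ 10^(L/10) = 10^(84.5/10) + 10^(87.6/10) + 10^(86.4/10) + 10^(98.8/10) = 8.880e+09.
L_total = 10·log₁₀(8.880e+09) = 99.48 dB.

99 dB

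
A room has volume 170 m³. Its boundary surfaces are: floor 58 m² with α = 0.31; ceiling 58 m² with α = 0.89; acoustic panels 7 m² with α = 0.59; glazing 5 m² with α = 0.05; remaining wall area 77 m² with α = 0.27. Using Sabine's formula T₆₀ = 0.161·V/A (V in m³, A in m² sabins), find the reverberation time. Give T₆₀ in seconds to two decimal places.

0.29 s

Summing Sᵢαᵢ: 58·0.31 + 58·0.89 + 7·0.59 + 5·0.05 + 77·0.27 = 94.77 m².
T₆₀ = 0.161·V/A = 0.161·170/94.77 = 0.289 s.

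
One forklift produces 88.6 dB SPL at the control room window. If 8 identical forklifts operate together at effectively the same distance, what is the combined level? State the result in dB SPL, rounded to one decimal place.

L_total = L₁ + 10·log₁₀ N for N identical incoherent sources.
L_total = 88.6 + 10·log₁₀(8) = 88.6 + 9.031 = 97.63 dB SPL.

97.6 dB SPL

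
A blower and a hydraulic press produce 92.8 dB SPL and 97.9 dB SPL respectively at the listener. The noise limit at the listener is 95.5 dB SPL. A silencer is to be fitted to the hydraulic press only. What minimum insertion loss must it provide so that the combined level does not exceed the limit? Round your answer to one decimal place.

The untreated sources together contribute 10^(92.8/10) = 1.905e+09, i.e. 92.80 dB SPL.
To meet 95.5 dB SPL overall, the treated hydraulic press may contribute at most 10^(95.5/10) − 1.905e+09 = 1.643e+09, i.e. 92.16 dB SPL.
So the hydraulic press must be reduced from 97.9 to 92.16 dB SPL: IL = 5.74 dB.

5.7 dB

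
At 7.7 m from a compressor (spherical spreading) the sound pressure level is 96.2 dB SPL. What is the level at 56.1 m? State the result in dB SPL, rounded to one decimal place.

79.0 dB SPL

For a point source, L₂ = L₁ − 20·log₁₀(r₂/r₁).
L₂ = 96.2 − 20·log₁₀(56.1/7.7) = 96.2 − 17.249 = 78.95 dB SPL.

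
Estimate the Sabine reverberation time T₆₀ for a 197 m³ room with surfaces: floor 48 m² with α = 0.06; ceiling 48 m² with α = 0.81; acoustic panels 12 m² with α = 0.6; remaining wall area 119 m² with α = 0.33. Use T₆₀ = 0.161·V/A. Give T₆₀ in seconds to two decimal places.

0.36 s

Total absorption A = 48·0.06 + 48·0.81 + 12·0.6 + 119·0.33 = 88.23 m² sabins.
T₆₀ = 0.161·V/A = 0.161·197/88.23 = 0.359 s.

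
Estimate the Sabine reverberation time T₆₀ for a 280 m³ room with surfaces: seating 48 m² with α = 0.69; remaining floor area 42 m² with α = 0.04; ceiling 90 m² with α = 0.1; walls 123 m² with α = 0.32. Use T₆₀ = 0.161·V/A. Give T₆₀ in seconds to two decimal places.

0.54 s

A = Σ Sᵢαᵢ = 48·0.69 + 42·0.04 + 90·0.1 + 123·0.32 = 83.16 m².
T₆₀ = 0.161·V/A = 0.161·280/83.16 = 0.542 s.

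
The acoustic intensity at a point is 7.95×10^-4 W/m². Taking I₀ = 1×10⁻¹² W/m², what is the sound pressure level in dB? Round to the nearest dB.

Dividing by I₀ shifts the exponent by 12: I/I₀ = 7.95×10^8.
L = 10·(0.9004 + 8) = 89.00 dB.

89 dB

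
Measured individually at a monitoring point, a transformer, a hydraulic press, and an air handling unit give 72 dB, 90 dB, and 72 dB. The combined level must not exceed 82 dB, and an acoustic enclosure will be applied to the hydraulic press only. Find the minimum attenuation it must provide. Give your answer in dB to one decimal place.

9.0 dB

The untreated sources together contribute 10^(72/10) + 10^(72/10) = 3.170e+07, i.e. 75.01 dB.
To meet 82 dB overall, the treated hydraulic press may contribute at most 10^(82/10) − 3.170e+07 = 1.268e+08, i.e. 81.03 dB.
So the hydraulic press must be reduced from 90 to 81.03 dB: IL = 8.97 dB.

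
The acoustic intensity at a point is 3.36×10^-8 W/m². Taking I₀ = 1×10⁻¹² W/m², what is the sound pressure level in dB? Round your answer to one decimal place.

I/I₀ = 3.36×10^-8/10⁻¹² = 3.36×10^4, and L = 10·log₁₀(I/I₀).
L = 10·(0.5263 + 4) = 45.26 dB.

45.3 dB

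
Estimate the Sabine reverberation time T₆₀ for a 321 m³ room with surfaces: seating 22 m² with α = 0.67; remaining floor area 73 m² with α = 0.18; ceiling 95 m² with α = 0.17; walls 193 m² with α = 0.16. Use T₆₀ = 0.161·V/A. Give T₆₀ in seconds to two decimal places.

0.69 s

Summing Sᵢαᵢ: 22·0.67 + 73·0.18 + 95·0.17 + 193·0.16 = 74.91 m².
T₆₀ = 0.161 × 321 / 74.91 = 0.690 s.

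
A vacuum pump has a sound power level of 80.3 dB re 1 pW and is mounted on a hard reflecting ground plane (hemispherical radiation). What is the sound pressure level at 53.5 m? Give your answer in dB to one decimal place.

L_p = L_w − 10·log₁₀(2π·r²) with r = 53.5 m.
2π·r² = 1.798e+04 m², 10·log₁₀ of that is 42.549 dB.
L_p = 80.3 − 42.549 = 37.75 dB.

37.8 dB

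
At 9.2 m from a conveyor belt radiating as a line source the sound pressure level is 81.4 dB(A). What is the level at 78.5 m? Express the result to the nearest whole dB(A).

72 dB(A)

For a line source, L₂ = L₁ − 10·log₁₀(r₂/r₁).
L₂ = 81.4 − 10·log₁₀(78.5/9.2) = 81.4 − 9.311 = 72.09 dB(A).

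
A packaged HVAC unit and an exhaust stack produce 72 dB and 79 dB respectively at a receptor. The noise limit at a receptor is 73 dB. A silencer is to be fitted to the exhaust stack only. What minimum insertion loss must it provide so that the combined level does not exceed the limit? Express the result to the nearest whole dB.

Everything except the exhaust stack sums to 10^(72/10) = 1.585e+07 in linear terms, 72.00 dB.
The limit corresponds to 10^(73/10) = 1.995e+07; subtracting the fixed part leaves 4.104e+06 for the exhaust stack, i.e. 66.13 dB.
So the exhaust stack must be reduced from 79 to 66.13 dB: IL = 12.87 dB.

13 dB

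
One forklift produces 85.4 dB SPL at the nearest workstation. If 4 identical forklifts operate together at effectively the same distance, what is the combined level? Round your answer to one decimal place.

N identical incoherent sources raise the level by 10·log₁₀ N.
L_total = 85.4 + 10·log₁₀(4) = 85.4 + 6.021 = 91.42 dB SPL.

91.4 dB SPL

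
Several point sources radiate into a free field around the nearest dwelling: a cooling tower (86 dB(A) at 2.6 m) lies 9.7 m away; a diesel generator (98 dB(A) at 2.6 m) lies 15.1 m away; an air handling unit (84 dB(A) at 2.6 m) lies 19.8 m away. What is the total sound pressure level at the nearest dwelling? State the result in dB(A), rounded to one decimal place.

83.4 dB(A)

First find each source's level at the receiver (point-source: −20·log₁₀(r/r_ref)), then combine on an intensity basis.
cooling tower: 86 − 20·log₁₀(9.7/2.6) = 86 − 11.44 = 74.56 dB(A).
diesel generator: 98 − 20·log₁₀(15.1/2.6) = 98 − 15.28 = 82.72 dB(A).
air handling unit: 84 − 20·log₁₀(19.8/2.6) = 84 − 17.63 = 66.37 dB(A).
Σ 10^(L/10) = 2.200e+08 → L_total = 10·log₁₀(2.200e+08) = 83.42 dB(A).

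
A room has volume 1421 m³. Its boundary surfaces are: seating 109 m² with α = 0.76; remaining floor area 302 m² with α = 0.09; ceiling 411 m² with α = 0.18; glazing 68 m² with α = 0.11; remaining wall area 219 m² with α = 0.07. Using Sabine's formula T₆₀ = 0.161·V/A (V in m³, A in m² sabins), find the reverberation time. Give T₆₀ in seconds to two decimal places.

1.11 s

Total absorption A = 109·0.76 + 302·0.09 + 411·0.18 + 68·0.11 + 219·0.07 = 206.81 m² sabins.
T₆₀ = 0.161 × 1421 / 206.81 = 1.106 s.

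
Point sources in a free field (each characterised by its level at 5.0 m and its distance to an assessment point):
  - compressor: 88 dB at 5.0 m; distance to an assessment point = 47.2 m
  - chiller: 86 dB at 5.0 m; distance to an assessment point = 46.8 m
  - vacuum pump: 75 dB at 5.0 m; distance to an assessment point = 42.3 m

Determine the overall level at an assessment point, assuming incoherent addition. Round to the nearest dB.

Propagate each source to the receiver with L = L_ref − 20·log₁₀(r/r_ref), then add intensities.
compressor: 88 − 20·log₁₀(47.2/5.0) = 88 − 19.50 = 68.50 dB.
chiller: 86 − 20·log₁₀(46.8/5.0) = 86 − 19.43 = 66.57 dB.
vacuum pump: 75 − 20·log₁₀(42.3/5.0) = 75 − 18.55 = 56.45 dB.
Σ 10^(L/10) = 1.207e+07 → L_total = 10·log₁₀(1.207e+07) = 70.82 dB.

71 dB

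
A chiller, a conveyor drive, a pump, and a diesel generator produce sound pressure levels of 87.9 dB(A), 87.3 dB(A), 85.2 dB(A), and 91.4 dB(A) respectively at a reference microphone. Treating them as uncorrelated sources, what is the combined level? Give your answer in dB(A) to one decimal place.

Incoherent sources combine by intensity addition: L_total = 10·log₁₀(Σ 10^(L_i/10)).
Σ 10^(L/10) = 10^(87.9/10) + 10^(87.3/10) + 10^(85.2/10) + 10^(91.4/10) = 2.865e+09.
L_total = 10·log₁₀(2.865e+09) = 94.57 dB(A).

94.6 dB(A)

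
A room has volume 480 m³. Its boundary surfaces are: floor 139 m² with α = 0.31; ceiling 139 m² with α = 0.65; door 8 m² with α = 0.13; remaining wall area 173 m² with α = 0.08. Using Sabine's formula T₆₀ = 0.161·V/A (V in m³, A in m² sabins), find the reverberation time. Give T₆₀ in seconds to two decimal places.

0.52 s

A = Σ Sᵢαᵢ = 139·0.31 + 139·0.65 + 8·0.13 + 173·0.08 = 148.32 m².
T₆₀ = 0.161·V/A = 0.161·480/148.32 = 0.521 s.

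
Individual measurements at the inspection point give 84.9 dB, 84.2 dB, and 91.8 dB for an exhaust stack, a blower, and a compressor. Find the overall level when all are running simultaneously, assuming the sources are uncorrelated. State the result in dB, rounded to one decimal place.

93.2 dB

Incoherent sources combine by intensity addition: L_total = 10·log₁₀(Σ 10^(L_i/10)).
Σ 10^(L/10) = 10^(84.9/10) + 10^(84.2/10) + 10^(91.8/10) = 2.086e+09.
L_total = 10·log₁₀(2.086e+09) = 93.19 dB.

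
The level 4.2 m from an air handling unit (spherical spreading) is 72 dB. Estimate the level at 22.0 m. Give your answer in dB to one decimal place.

Point-source attenuation: ΔL = 20·log₁₀(r₂/r₁) = 20·log₁₀(22.0/4.2) = 14.383 dB.
L₂ = 72 − 20·log₁₀(22.0/4.2) = 72 − 14.383 = 57.62 dB.

57.6 dB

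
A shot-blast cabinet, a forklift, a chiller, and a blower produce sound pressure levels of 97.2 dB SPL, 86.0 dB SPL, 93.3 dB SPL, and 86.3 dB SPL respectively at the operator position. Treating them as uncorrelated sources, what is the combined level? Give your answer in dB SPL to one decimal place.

99.1 dB SPL

Incoherent sources combine by intensity addition: L_total = 10·log₁₀(Σ 10^(L_i/10)).
Σ 10^(L/10) = 10^(97.2/10) + 10^(86.0/10) + 10^(93.3/10) + 10^(86.3/10) = 8.211e+09.
L_total = 10·log₁₀(8.211e+09) = 99.14 dB SPL.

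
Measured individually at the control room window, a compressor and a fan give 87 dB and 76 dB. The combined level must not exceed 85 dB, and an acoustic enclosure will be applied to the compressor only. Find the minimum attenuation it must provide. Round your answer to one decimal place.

Fixed contribution from the other source: Σ 10^(L/10) = 10^(76/10) = 3.981e+07 (76.00 dB).
To meet 85 dB overall, the treated compressor may contribute at most 10^(85/10) − 3.981e+07 = 2.764e+08, i.e. 84.42 dB.
Required insertion loss = 87 − 84.42 = 2.58 dB.

2.6 dB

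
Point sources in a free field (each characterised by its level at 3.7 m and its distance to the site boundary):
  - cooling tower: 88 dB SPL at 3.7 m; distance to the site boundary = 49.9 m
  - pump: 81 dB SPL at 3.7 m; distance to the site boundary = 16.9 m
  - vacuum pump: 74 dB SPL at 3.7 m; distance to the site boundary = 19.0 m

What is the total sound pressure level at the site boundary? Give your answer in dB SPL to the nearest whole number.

70 dB SPL

Apply inverse-square spreading to bring every level to the receiver, then sum 10^(L/10).
cooling tower: 88 − 20·log₁₀(49.9/3.7) = 88 − 22.60 = 65.40 dB SPL.
pump: 81 − 20·log₁₀(16.9/3.7) = 81 − 13.19 = 67.81 dB SPL.
vacuum pump: 74 − 20·log₁₀(19.0/3.7) = 74 − 14.21 = 59.79 dB SPL.
Σ 10^(L/10) = 1.046e+07 → L_total = 10·log₁₀(1.046e+07) = 70.19 dB SPL.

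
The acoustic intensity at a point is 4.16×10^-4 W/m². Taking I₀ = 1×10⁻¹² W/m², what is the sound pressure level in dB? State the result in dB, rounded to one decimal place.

L = 10·log₁₀(I/I₀) = 10·log₁₀(4.16×10^-4/10⁻¹²) = 10·log₁₀(4.16×10^8).
L = 10·(0.6191 + 8) = 86.19 dB.

86.2 dB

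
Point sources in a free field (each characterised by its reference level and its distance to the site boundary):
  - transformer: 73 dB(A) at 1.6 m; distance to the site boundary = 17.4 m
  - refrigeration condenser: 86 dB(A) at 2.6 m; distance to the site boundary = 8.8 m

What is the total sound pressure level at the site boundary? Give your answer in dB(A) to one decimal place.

Propagate each source to the receiver with L = L_ref − 20·log₁₀(r/r_ref), then add intensities.
transformer: 73 − 20·log₁₀(17.4/1.6) = 73 − 20.73 = 52.27 dB(A).
refrigeration condenser: 86 − 20·log₁₀(8.8/2.6) = 86 − 10.59 = 75.41 dB(A).
Σ 10^(L/10) = 3.492e+07 → L_total = 10·log₁₀(3.492e+07) = 75.43 dB(A).

75.4 dB(A)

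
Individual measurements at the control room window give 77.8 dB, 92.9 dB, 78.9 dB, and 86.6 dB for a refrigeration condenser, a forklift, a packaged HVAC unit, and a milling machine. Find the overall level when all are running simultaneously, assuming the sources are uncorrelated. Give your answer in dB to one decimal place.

For uncorrelated sources the intensities add, so convert each level to linear form, sum, and take 10·log₁₀ of the total.
Σ 10^(L/10) = 10^(77.8/10) + 10^(92.9/10) + 10^(78.9/10) + 10^(86.6/10) = 2.545e+09.
L_total = 10·log₁₀(2.545e+09) = 94.06 dB.

94.1 dB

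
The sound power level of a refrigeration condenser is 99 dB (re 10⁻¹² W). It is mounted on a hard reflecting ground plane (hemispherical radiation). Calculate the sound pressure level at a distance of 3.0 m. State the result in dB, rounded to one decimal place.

The power spreads over a hemisphere of area 2π·r², so L_p = L_w − 10·log₁₀(2π·r²).
2π·r² = 56.55 m², 10·log₁₀ of that is 17.524 dB.
L_p = 99 − 17.524 = 81.48 dB.

81.5 dB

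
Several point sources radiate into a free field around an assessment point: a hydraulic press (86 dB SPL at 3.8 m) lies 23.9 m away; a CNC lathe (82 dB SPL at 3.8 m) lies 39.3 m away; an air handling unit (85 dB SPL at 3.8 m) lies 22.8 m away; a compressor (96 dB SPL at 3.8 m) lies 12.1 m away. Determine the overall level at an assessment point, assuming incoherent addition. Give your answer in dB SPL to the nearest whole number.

86 dB SPL

Propagate each source to the receiver with L = L_ref − 20·log₁₀(r/r_ref), then add intensities.
hydraulic press: 86 − 20·log₁₀(23.9/3.8) = 86 − 15.97 = 70.03 dB SPL.
CNC lathe: 82 − 20·log₁₀(39.3/3.8) = 82 − 20.29 = 61.71 dB SPL.
air handling unit: 85 − 20·log₁₀(22.8/3.8) = 85 − 15.56 = 69.44 dB SPL.
compressor: 96 − 20·log₁₀(12.1/3.8) = 96 − 10.06 = 85.94 dB SPL.
Σ 10^(L/10) = 4.130e+08 → L_total = 10·log₁₀(4.130e+08) = 86.16 dB SPL.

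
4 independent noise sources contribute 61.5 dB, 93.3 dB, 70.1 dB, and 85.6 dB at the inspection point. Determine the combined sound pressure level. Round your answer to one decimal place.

For uncorrelated sources the intensities add, so convert each level to linear form, sum, and take 10·log₁₀ of the total.
Σ 10^(L/10) = 10^(61.5/10) + 10^(93.3/10) + 10^(70.1/10) + 10^(85.6/10) = 2.513e+09.
L_total = 10·log₁₀(2.513e+09) = 94.00 dB.

94.0 dB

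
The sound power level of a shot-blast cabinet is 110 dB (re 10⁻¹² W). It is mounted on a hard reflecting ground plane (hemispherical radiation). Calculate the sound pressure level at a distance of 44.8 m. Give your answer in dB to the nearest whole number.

L_p = L_w − 10·log₁₀(2π·r²) with r = 44.8 m.
2π·r² = 1.261e+04 m², 10·log₁₀ of that is 41.007 dB.
L_p = 110 − 41.007 = 68.99 dB.

69 dB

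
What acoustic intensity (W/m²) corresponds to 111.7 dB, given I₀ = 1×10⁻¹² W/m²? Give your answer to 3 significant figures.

0.148 W/m²

I/I₀ = 10^(111.7/10) = 1.479e+11, so I = 1.479e+11 × 10⁻¹² W/m².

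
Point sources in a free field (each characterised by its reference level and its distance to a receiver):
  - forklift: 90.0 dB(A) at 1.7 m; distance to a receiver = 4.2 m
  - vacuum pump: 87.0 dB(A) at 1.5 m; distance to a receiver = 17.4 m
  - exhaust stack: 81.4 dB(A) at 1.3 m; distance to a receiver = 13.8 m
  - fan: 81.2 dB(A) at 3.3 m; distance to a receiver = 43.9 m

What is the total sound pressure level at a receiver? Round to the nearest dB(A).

Apply inverse-square spreading to bring every level to the receiver, then sum 10^(L/10).
forklift: 90.0 − 20·log₁₀(4.2/1.7) = 90.0 − 7.86 = 82.14 dB(A).
vacuum pump: 87.0 − 20·log₁₀(17.4/1.5) = 87.0 − 21.29 = 65.71 dB(A).
exhaust stack: 81.4 − 20·log₁₀(13.8/1.3) = 81.4 − 20.52 = 60.88 dB(A).
fan: 81.2 − 20·log₁₀(43.9/3.3) = 81.2 − 22.48 = 58.72 dB(A).
Σ 10^(L/10) = 1.695e+08 → L_total = 10·log₁₀(1.695e+08) = 82.29 dB(A).

82 dB(A)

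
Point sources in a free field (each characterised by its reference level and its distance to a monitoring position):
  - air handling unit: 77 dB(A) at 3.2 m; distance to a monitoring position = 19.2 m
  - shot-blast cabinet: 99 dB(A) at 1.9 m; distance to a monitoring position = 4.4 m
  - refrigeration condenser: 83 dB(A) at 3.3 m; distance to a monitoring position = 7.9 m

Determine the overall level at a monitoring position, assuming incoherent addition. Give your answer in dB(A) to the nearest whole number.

92 dB(A)

Propagate each source to the receiver with L = L_ref − 20·log₁₀(r/r_ref), then add intensities.
air handling unit: 77 − 20·log₁₀(19.2/3.2) = 77 − 15.56 = 61.44 dB(A).
shot-blast cabinet: 99 − 20·log₁₀(4.4/1.9) = 99 − 7.29 = 91.71 dB(A).
refrigeration condenser: 83 − 20·log₁₀(7.9/3.3) = 83 − 7.58 = 75.42 dB(A).
Σ 10^(L/10) = 1.517e+09 → L_total = 10·log₁₀(1.517e+09) = 91.81 dB(A).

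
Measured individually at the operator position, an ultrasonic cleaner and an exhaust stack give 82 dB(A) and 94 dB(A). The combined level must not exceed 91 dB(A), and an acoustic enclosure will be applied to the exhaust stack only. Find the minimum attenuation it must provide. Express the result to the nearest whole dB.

Everything except the exhaust stack sums to 10^(82/10) = 1.585e+08 in linear terms, 82.00 dB(A).
The limit corresponds to 10^(91/10) = 1.259e+09; subtracting the fixed part leaves 1.100e+09 for the exhaust stack, i.e. 90.42 dB(A).
So the exhaust stack must be reduced from 94 to 90.42 dB(A): IL = 3.58 dB.

4 dB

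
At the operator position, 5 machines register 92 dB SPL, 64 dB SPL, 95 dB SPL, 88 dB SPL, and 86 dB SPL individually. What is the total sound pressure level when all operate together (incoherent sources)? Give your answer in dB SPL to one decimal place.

97.6 dB SPL

Incoherent sources combine by intensity addition: L_total = 10·log₁₀(Σ 10^(L_i/10)).
Σ 10^(L/10) = 10^(92/10) + 10^(64/10) + 10^(95/10) + 10^(88/10) + 10^(86/10) = 5.779e+09.
L_total = 10·log₁₀(5.779e+09) = 97.62 dB SPL.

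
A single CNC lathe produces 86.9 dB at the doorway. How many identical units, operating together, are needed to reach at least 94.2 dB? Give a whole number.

Need L₁ + 10·log₁₀ N ≥ 94.2, i.e. log₁₀ N ≥ 0.73.
N ≥ 10^(7.3/10) = 5.370, so N = 6.

6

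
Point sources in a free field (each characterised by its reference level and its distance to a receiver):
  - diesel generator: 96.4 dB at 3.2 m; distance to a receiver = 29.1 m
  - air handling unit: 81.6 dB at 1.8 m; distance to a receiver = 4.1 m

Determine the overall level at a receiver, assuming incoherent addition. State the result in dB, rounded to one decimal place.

79.1 dB

Propagate each source to the receiver with L = L_ref − 20·log₁₀(r/r_ref), then add intensities.
diesel generator: 96.4 − 20·log₁₀(29.1/3.2) = 96.4 − 19.17 = 77.23 dB.
air handling unit: 81.6 − 20·log₁₀(4.1/1.8) = 81.6 − 7.15 = 74.45 dB.
Σ 10^(L/10) = 8.065e+07 → L_total = 10·log₁₀(8.065e+07) = 79.07 dB.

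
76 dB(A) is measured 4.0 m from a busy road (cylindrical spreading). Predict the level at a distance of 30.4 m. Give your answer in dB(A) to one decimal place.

67.2 dB(A)

Cylindrical spreading from a line source gives a 10·log₁₀(r₂/r₁) drop.
L₂ = 76 − 10·log₁₀(30.4/4.0) = 76 − 8.808 = 67.19 dB(A).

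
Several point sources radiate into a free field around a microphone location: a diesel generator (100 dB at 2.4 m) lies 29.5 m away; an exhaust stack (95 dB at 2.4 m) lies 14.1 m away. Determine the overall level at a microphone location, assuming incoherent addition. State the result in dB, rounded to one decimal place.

First find each source's level at the receiver (point-source: −20·log₁₀(r/r_ref)), then combine on an intensity basis.
diesel generator: 100 − 20·log₁₀(29.5/2.4) = 100 − 21.79 = 78.21 dB.
exhaust stack: 95 − 20·log₁₀(14.1/2.4) = 95 − 15.38 = 79.62 dB.
Σ 10^(L/10) = 1.578e+08 → L_total = 10·log₁₀(1.578e+08) = 81.98 dB.

82.0 dB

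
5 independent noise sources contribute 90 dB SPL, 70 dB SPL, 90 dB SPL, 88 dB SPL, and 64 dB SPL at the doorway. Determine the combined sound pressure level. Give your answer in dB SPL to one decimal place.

For uncorrelated sources the intensities add, so convert each level to linear form, sum, and take 10·log₁₀ of the total.
Σ 10^(L/10) = 10^(90/10) + 10^(70/10) + 10^(90/10) + 10^(88/10) + 10^(64/10) = 2.643e+09.
L_total = 10·log₁₀(2.643e+09) = 94.22 dB SPL.

94.2 dB SPL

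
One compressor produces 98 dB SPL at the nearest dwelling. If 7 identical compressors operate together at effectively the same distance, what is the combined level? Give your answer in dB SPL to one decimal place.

106.5 dB SPL

N identical incoherent sources raise the level by 10·log₁₀ N.
L_total = 98 + 10·log₁₀(7) = 98 + 8.451 = 106.45 dB SPL.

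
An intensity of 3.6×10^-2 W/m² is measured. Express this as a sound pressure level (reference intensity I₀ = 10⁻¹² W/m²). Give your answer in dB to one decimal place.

I/I₀ = 3.6×10^-2/10⁻¹² = 3.6×10^10, and L = 10·log₁₀(I/I₀).
L = 10·(0.5563 + 10) = 105.56 dB.

105.6 dB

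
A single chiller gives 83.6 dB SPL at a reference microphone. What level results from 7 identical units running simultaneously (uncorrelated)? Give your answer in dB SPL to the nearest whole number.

92 dB SPL

N identical incoherent sources raise the level by 10·log₁₀ N.
L_total = 83.6 + 10·log₁₀(7) = 83.6 + 8.451 = 92.05 dB SPL.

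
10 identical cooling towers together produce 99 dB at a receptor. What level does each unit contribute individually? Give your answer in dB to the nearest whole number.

89 dB

For N identical incoherent sources L_total = L₁ + 10·log₁₀ N, so L₁ = 99 − 10·log₁₀(10) = 99 − 10.000.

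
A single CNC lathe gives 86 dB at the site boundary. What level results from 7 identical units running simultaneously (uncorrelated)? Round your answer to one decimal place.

L_total = L₁ + 10·log₁₀ N for N identical incoherent sources.
L_total = 86 + 10·log₁₀(7) = 86 + 8.451 = 94.45 dB.

94.5 dB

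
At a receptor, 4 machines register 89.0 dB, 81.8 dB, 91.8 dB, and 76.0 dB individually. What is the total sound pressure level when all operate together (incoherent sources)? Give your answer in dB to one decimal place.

Incoherent sources combine by intensity addition: L_total = 10·log₁₀(Σ 10^(L_i/10)).
Σ 10^(L/10) = 10^(89.0/10) + 10^(81.8/10) + 10^(91.8/10) + 10^(76.0/10) = 2.499e+09.
L_total = 10·log₁₀(2.499e+09) = 93.98 dB.

94.0 dB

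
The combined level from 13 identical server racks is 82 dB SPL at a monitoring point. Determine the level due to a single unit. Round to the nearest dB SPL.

71 dB SPL

Dividing the total intensity by 13 lowers the level by 10·log₁₀ 13 = 11.139 dB: L₁ = 82 − 11.139.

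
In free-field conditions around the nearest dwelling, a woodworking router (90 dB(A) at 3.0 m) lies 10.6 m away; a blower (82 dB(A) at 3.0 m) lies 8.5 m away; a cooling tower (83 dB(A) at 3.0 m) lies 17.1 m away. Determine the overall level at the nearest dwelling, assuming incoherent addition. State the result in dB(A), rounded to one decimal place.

80.3 dB(A)

Propagate each source to the receiver with L = L_ref − 20·log₁₀(r/r_ref), then add intensities.
woodworking router: 90 − 20·log₁₀(10.6/3.0) = 90 − 10.96 = 79.04 dB(A).
blower: 82 − 20·log₁₀(8.5/3.0) = 82 − 9.05 = 72.95 dB(A).
cooling tower: 83 − 20·log₁₀(17.1/3.0) = 83 − 15.12 = 67.88 dB(A).
Σ 10^(L/10) = 1.060e+08 → L_total = 10·log₁₀(1.060e+08) = 80.25 dB(A).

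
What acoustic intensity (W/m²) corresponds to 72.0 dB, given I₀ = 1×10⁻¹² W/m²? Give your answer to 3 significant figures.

L = 10·log₁₀(I/I₀) ⇒ I = I₀·10^(L/10) = 10⁻¹² × 10^7.20.

1.58e-05 W/m²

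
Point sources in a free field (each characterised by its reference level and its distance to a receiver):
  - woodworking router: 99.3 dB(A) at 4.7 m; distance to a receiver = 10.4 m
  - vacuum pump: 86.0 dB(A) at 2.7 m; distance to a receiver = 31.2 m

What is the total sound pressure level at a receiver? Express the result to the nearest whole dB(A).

92 dB(A)

First find each source's level at the receiver (point-source: −20·log₁₀(r/r_ref)), then combine on an intensity basis.
woodworking router: 99.3 − 20·log₁₀(10.4/4.7) = 99.3 − 6.90 = 92.40 dB(A).
vacuum pump: 86.0 − 20·log₁₀(31.2/2.7) = 86.0 − 21.26 = 64.74 dB(A).
Σ 10^(L/10) = 1.741e+09 → L_total = 10·log₁₀(1.741e+09) = 92.41 dB(A).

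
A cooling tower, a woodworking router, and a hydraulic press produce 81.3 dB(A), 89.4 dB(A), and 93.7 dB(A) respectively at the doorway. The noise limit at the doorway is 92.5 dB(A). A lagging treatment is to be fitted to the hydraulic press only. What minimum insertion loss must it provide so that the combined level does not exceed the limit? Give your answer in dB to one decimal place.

4.8 dB

Everything except the hydraulic press sums to 10^(81.3/10) + 10^(89.4/10) = 1.006e+09 in linear terms, 90.03 dB(A).
To meet 92.5 dB(A) overall, the treated hydraulic press may contribute at most 10^(92.5/10) − 1.006e+09 = 7.724e+08, i.e. 88.88 dB(A).
So the hydraulic press must be reduced from 93.7 to 88.88 dB(A): IL = 4.82 dB.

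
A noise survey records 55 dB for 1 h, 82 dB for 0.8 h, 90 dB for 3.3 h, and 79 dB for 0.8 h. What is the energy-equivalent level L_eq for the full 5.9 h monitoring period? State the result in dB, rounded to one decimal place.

The energy average is taken in the linear domain: L_eq = 10·log₁₀[(Σ tᵢ·10^(Lᵢ/10))/T], T = 5.9 h.
Σ tᵢ·10^(Lᵢ/10) = 1·10^(55/10) + 0.8·10^(82/10) + 3.3·10^(90/10) + 0.8·10^(79/10) = 3.491e+09.
L_eq = 10·log₁₀(3.491e+09/5.9) = 87.72 dB.

87.7 dB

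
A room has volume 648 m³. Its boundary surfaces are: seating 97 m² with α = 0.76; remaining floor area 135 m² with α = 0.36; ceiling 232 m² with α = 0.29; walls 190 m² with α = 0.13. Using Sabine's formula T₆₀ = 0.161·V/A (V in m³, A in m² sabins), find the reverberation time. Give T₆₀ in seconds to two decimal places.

Total absorption A = 97·0.76 + 135·0.36 + 232·0.29 + 190·0.13 = 214.30 m² sabins.
T₆₀ = 0.161·V/A = 0.161·648/214.30 = 0.487 s.

0.49 s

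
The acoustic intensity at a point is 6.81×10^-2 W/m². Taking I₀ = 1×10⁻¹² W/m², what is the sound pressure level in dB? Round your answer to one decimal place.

108.3 dB

Dividing by I₀ shifts the exponent by 12: I/I₀ = 6.81×10^10.
L = 10·(0.8331 + 10) = 108.33 dB.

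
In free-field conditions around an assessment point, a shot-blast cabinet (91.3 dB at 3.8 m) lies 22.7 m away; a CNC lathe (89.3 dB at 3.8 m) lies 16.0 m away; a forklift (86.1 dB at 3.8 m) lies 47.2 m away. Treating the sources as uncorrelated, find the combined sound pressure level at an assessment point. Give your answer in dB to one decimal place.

Propagate each source to the receiver with L = L_ref − 20·log₁₀(r/r_ref), then add intensities.
shot-blast cabinet: 91.3 − 20·log₁₀(22.7/3.8) = 91.3 − 15.52 = 75.78 dB.
CNC lathe: 89.3 − 20·log₁₀(16.0/3.8) = 89.3 − 12.49 = 76.81 dB.
forklift: 86.1 − 20·log₁₀(47.2/3.8) = 86.1 − 21.88 = 64.22 dB.
Σ 10^(L/10) = 8.845e+07 → L_total = 10·log₁₀(8.845e+07) = 79.47 dB.

79.5 dB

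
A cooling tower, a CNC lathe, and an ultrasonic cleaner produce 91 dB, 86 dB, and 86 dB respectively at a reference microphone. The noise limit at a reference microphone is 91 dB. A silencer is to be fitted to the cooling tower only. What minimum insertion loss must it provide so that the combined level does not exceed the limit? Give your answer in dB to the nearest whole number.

4 dB

The untreated sources together contribute 10^(86/10) + 10^(86/10) = 7.962e+08, i.e. 89.01 dB.
The limit corresponds to 10^(91/10) = 1.259e+09; subtracting the fixed part leaves 4.627e+08 for the cooling tower, i.e. 86.65 dB.
Required insertion loss = 91 − 86.65 = 4.35 dB.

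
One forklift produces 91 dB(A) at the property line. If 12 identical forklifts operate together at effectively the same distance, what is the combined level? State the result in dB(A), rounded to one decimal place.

N identical incoherent sources raise the level by 10·log₁₀ N.
L_total = 91 + 10·log₁₀(12) = 91 + 10.792 = 101.79 dB(A).

101.8 dB(A)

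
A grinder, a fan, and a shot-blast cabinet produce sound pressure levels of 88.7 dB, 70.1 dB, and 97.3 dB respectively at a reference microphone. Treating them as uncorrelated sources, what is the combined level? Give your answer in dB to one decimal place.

97.9 dB

For uncorrelated sources the intensities add, so convert each level to linear form, sum, and take 10·log₁₀ of the total.
Σ 10^(L/10) = 10^(88.7/10) + 10^(70.1/10) + 10^(97.3/10) = 6.122e+09.
L_total = 10·log₁₀(6.122e+09) = 97.87 dB.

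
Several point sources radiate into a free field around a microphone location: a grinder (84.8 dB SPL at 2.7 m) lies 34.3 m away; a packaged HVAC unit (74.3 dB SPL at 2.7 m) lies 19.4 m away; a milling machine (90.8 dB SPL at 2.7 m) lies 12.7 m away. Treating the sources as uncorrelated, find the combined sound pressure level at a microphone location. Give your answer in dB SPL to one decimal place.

Apply inverse-square spreading to bring every level to the receiver, then sum 10^(L/10).
grinder: 84.8 − 20·log₁₀(34.3/2.7) = 84.8 − 22.08 = 62.72 dB SPL.
packaged HVAC unit: 74.3 − 20·log₁₀(19.4/2.7) = 74.3 − 17.13 = 57.17 dB SPL.
milling machine: 90.8 − 20·log₁₀(12.7/2.7) = 90.8 − 13.45 = 77.35 dB SPL.
Σ 10^(L/10) = 5.673e+07 → L_total = 10·log₁₀(5.673e+07) = 77.54 dB SPL.

77.5 dB SPL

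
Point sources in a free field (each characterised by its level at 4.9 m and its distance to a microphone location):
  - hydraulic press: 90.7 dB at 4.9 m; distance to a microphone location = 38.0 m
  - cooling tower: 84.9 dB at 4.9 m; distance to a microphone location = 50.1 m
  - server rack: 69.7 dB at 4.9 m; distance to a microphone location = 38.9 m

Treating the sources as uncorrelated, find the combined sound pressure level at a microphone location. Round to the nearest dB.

Apply inverse-square spreading to bring every level to the receiver, then sum 10^(L/10).
hydraulic press: 90.7 − 20·log₁₀(38.0/4.9) = 90.7 − 17.79 = 72.91 dB.
cooling tower: 84.9 − 20·log₁₀(50.1/4.9) = 84.9 − 20.19 = 64.71 dB.
server rack: 69.7 − 20·log₁₀(38.9/4.9) = 69.7 − 18.00 = 51.70 dB.
Σ 10^(L/10) = 2.264e+07 → L_total = 10·log₁₀(2.264e+07) = 73.55 dB.

74 dB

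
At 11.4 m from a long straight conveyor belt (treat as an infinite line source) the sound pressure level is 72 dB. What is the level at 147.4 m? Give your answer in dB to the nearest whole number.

Cylindrical spreading from a line source gives a 10·log₁₀(r₂/r₁) drop.
L₂ = 72 − 10·log₁₀(147.4/11.4) = 72 − 11.116 = 60.88 dB.

61 dB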